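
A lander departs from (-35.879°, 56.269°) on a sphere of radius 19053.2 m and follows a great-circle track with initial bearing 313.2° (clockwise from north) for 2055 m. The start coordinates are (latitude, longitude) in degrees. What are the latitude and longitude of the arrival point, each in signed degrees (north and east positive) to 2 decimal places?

Angular distance δ = d/R = 2055/19053.2 = 0.10786 rad; initial bearing θ = 5.4664 rad.
sin φ₂ = sin φ₁ cos δ + cos φ₁ sin δ cos θ = (-0.5861)(0.9942) + (0.8103)(0.1076)(0.6845) = -0.5230, so φ₂ = -31.53°.
Δλ = atan2(sin θ sin δ cos φ₁, cos δ − sin φ₁ sin φ₂) = atan2(-0.0636, 0.6877) = -5.282°.
λ₂ = 56.269° − 5.282° = 50.99°.

-31.53°, 50.99°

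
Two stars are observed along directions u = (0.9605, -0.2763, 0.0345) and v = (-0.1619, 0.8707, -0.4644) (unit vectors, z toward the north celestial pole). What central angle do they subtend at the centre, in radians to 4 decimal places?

1.9955 rad

u·v = -0.4121; |u| = 1.0000, |v| = 1.0000.
cos θ = (u·v)/(|u||v|) = -0.4121, so θ = 1.9955 rad.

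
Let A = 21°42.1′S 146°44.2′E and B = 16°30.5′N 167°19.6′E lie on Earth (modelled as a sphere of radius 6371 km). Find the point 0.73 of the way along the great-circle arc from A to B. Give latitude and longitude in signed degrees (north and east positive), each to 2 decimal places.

The central angle between A and B is δ = 0.7542 rad.
With f = 0.73, the slerp weights are sin((1−f)δ)/sin δ = 0.2953 and sin(fδ)/sin δ = 0.7641.
Weighted sum of the unit vectors: (0.2953)·(-0.7769,0.5096,-0.3698) + (0.7641)·(-0.9354,0.2103,0.2842) = (-0.9442, 0.3112, 0.1079).
Converting back: φ = atan2(z, √(x²+y²)) = 6.19°, λ = atan2(y, x) = 161.76°.

6.19°, 161.76°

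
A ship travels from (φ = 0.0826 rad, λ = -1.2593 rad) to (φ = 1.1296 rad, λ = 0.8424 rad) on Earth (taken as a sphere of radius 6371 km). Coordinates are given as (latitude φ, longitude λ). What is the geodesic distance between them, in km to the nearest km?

Let φ₁ = 0.0826 rad, φ₂ = 1.1296 rad, and Δλ = 2.1017 rad.
cos c = sin φ₁ sin φ₂ + cos φ₁ cos φ₂ cos Δλ = (0.0825)(0.9042) + (0.9966)(0.4270)(-0.5063) = -0.14086,
so c = arccos(-0.14086) = 1.71213 rad.
Distance = R·c = 6371 × 1.7121 ≈ 10908 km.

10908 km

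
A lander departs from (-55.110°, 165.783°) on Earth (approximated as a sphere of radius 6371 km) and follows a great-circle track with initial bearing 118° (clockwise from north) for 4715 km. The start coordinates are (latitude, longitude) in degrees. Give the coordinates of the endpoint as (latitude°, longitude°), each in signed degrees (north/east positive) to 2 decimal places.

-51.89°, -119.50°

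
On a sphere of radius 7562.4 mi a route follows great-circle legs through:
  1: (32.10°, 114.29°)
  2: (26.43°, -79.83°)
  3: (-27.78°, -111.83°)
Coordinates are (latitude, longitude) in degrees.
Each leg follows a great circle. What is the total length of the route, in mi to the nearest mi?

24058 mi

Leg 1→2: central angle 2.0934 rad, distance 15831.1 mi.
Leg 2→3: central angle 1.0878 rad, distance 8226.4 mi.
Total: 15831.1 + 8226.4 ≈ 24058 mi.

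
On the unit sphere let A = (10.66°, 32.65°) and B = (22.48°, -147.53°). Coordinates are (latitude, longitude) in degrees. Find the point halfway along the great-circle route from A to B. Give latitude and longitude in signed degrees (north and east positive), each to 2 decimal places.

84.08°, 35.48°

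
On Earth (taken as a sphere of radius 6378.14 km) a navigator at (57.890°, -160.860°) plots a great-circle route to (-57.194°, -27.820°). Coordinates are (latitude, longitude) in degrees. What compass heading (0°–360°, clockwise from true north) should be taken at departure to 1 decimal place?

With φ₁ = 1.0104, φ₂ = -0.9982, Δλ = 2.3220 rad, the forward-azimuth formula gives
θ = atan2( sin Δλ cos φ₂ , cos φ₁ sin φ₂ − sin φ₁ cos φ₂ cos Δλ ) = atan2(0.3960, -0.1336) = 108.64°.
So the initial bearing is 108.6°.

108.6°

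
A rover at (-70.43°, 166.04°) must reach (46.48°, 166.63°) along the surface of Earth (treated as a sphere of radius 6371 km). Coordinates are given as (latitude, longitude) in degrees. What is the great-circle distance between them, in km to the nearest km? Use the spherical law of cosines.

In radians: φ₁ = -1.2292, φ₂ = 0.8112, Δλ = 0.590° = 0.0103 rad.
cos c = sin φ₁ sin φ₂ + cos φ₁ cos φ₂ cos Δλ = (-0.9422)(0.7251) + (0.3350)(0.6886)(0.9999) = -0.45260,
so c = arccos(-0.45260) = 2.04048 rad.
Distance = R·c = 6371 × 2.0405 ≈ 13000 km.

13000 km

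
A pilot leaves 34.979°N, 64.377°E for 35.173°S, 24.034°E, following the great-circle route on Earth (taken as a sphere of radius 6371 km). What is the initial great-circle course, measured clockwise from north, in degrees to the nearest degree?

213°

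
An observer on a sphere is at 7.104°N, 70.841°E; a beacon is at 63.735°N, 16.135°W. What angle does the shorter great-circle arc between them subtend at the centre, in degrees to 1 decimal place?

In radians: φ₁ = 0.1240, φ₂ = 1.1124, Δλ = -86.976° = -1.5180 rad.
cos c = sin φ₁ sin φ₂ + cos φ₁ cos φ₂ cos Δλ = (0.1237)(0.8968) + (0.9923)(0.4425)(0.0528) = 0.13407,
so c = arccos(0.13407) = 1.43632 rad.
So the angular separation is 82.3°.

82.3°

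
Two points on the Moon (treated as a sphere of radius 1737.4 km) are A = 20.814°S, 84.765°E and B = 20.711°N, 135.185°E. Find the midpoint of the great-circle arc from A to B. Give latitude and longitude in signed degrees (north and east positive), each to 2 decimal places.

Central angle δ = 1.1247 rad. Interpolating on the sphere with fraction f = 0.5:
P = [sin((1−f)δ)·A + sin(fδ)·B] / sin δ = 0.5910·A + 0.5910·B in Cartesian coordinates,
giving P = (-0.3418, 0.9398, -0.0010), i.e. latitude -0.06°, longitude 109.98°.

-0.06°, 109.98°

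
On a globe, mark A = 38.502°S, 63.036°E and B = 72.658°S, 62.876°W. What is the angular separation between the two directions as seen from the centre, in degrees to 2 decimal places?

With latitudes φ₁ = -38.502°, φ₂ = -72.658° and longitude difference Δλ = -125.912°:
cos c = sin φ₁ sin φ₂ + cos φ₁ cos φ₂ cos Δλ = (-0.6225)(-0.9545) + (0.7826)(0.2981)(-0.5865) = 0.45742,
so c = arccos(0.45742) = 1.09570 rad.
So the angular separation is 62.78°.

62.78°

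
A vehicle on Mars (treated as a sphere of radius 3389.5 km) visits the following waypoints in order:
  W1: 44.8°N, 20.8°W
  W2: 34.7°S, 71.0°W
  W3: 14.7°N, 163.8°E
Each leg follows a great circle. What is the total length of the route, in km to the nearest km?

12936 km

Leg W1→W2: central angle 1.5985 rad, distance 5418.2 km.
Leg W2→W3: central angle 2.2179 rad, distance 7517.5 km.
Total: 5418.2 + 7517.5 ≈ 12936 km.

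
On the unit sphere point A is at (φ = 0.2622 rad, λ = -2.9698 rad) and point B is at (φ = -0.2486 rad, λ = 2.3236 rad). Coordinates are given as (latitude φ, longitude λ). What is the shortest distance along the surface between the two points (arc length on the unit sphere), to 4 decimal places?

1.1040

In radians: φ₁ = 0.2622, φ₂ = -0.2486, Δλ = -56.711° = -0.9898 rad.
Haversine: a = sin²(Δφ/2) + cos φ₁ cos φ₂ sin²(Δλ/2) = 0.0638 + (0.9658)(0.9693)(0.2256) = 0.27498.
Central angle c = 2·arcsin(√a) = 1.10399 rad.
On the unit sphere the arc length equals the central angle: 1.1040.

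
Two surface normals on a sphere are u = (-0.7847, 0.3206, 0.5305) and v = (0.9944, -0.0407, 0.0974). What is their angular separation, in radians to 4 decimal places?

u·v = -0.7417; |u| = 1.0000, |v| = 1.0000.
cos θ = (u·v)/(|u||v|) = -0.7417, so θ = 2.4064 rad.

2.4064 rad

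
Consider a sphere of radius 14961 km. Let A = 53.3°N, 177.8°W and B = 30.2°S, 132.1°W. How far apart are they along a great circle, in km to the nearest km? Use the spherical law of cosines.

Let φ₁ = 0.9303 rad, φ₂ = -0.5271 rad, and Δλ = 0.7976 rad.
cos c = sin φ₁ sin φ₂ + cos φ₁ cos φ₂ cos Δλ = (0.8018)(-0.5030) + (0.5976)(0.8643)(0.6984) = -0.04257,
so c = arccos(-0.04257) = 1.61338 rad.
Distance = R·c = 14961 × 1.6134 ≈ 24138 km.

24138 km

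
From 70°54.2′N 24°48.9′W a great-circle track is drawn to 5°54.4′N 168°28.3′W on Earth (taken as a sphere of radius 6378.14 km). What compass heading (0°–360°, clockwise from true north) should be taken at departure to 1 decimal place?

Δλ = -143.657° = -2.5073 rad.
y = sin Δλ · cos φ₂ = (-0.5926)(0.9947) = -0.5895
x = cos φ₁ sin φ₂ − sin φ₁ cos φ₂ cos Δλ = (0.3272)(0.1029) − (0.9450)(0.9947)(-0.8055) = 0.7908
θ = atan2(y, x) = -36.70°; adding 360° gives 323.3°.

323.3°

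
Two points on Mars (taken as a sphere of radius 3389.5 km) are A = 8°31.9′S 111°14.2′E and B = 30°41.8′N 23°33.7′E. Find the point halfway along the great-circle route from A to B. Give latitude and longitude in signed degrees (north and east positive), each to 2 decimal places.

Central angle δ = 1.6120 rad. Interpolating on the sphere with fraction f = 0.5:
P = [sin((1−f)δ)·A + sin(fδ)·B] / sin δ = 0.7222·A + 0.7222·B in Cartesian coordinates,
giving P = (0.3105, 0.9139, 0.2615), i.e. latitude 15.16°, longitude 71.23°.

15.16°, 71.23°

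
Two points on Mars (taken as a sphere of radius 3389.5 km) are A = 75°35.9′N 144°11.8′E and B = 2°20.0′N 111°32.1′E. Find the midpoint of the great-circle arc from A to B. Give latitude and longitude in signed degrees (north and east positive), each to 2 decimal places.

The central angle between A and B is δ = 1.3195 rad.
With f = 0.5, the slerp weights are sin((1−f)δ)/sin δ = 0.6328 and sin(fδ)/sin δ = 0.6328.
Weighted sum of the unit vectors: (0.6328)·(-0.2017,0.1455,0.9686) + (0.6328)·(-0.3668,0.9294,0.0407) = (-0.3597, 0.6802, 0.6387).
Converting back: φ = atan2(z, √(x²+y²)) = 39.69°, λ = atan2(y, x) = 117.87°.

39.69°, 117.87°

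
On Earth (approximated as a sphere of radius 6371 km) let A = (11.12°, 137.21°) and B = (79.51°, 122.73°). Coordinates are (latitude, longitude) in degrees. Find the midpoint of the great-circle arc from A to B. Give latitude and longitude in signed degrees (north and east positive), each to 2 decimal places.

45.44°, 134.96°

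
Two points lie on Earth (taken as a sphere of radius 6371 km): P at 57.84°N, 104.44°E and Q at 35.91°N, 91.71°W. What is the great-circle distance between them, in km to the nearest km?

9482 km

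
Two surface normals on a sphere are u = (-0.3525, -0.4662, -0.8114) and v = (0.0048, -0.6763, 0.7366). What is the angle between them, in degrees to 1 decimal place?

u·v = -0.2841; |u| = 1.0000, |v| = 1.0000.
cos θ = (u·v)/(|u||v|) = -0.2841, so θ = 106.5°.

106.5°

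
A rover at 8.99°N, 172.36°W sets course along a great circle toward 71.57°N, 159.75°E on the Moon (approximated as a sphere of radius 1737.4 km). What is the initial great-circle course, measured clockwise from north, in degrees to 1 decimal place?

350.6°

With φ₁ = 0.1569, φ₂ = 1.2491, Δλ = -0.4868 rad, the forward-azimuth formula gives
θ = atan2( sin Δλ cos φ₂ , cos φ₁ sin φ₂ − sin φ₁ cos φ₂ cos Δλ ) = atan2(-0.1479, 0.8934) = -9.40°.
Adding 360° brings this into [0°, 360°): 350.6°.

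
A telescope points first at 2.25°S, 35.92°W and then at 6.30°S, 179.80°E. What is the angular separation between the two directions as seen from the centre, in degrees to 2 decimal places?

143.33°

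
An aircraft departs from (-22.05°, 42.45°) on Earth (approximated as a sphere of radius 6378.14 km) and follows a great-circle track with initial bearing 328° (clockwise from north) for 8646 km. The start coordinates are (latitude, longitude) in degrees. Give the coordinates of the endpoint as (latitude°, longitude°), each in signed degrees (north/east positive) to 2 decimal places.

43.45°, -3.04°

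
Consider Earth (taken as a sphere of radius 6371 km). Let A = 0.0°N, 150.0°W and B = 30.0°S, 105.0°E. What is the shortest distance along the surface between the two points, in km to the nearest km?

11448 km

Let φ₁ = 0.0000 rad, φ₂ = -0.5236 rad, and Δλ = -1.8326 rad.
cos c = sin φ₁ sin φ₂ + cos φ₁ cos φ₂ cos Δλ = (0.0000)(-0.5000) + (1.0000)(0.8660)(-0.2588) = -0.22414,
so c = arccos(-0.22414) = 1.79686 rad.
Distance = R·c = 6371 × 1.7969 ≈ 11448 km.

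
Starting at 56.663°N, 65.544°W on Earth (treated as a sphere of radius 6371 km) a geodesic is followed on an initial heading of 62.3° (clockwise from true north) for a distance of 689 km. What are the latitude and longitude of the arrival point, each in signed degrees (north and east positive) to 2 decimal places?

59.11°, -54.82°

Angular distance δ = d/R = 689/6371 = 0.10815 rad; initial bearing θ = 1.0873 rad.
sin φ₂ = sin φ₁ cos δ + cos φ₁ sin δ cos θ = (0.8355)(0.9942) + (0.5496)(0.1079)(0.4648) = 0.8581, so φ₂ = 59.11°.
Δλ = atan2(sin θ sin δ cos φ₁, cos δ − sin φ₁ sin φ₂) = atan2(0.0525, 0.2772) = 10.728°.
λ₂ = -65.544° + 10.728° = -54.82°.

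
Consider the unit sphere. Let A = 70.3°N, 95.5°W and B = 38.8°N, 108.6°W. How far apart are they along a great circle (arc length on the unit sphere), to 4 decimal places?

Let φ₁ = 1.2270 rad, φ₂ = 0.6772 rad, and Δλ = -0.2286 rad.
cos c = sin φ₁ sin φ₂ + cos φ₁ cos φ₂ cos Δλ = (0.9415)(0.6266) + (0.3371)(0.7793)(0.9740) = 0.84580,
so c = arccos(0.84580) = 0.56273 rad.
On the unit sphere the arc length equals the central angle: 0.5627.

0.5627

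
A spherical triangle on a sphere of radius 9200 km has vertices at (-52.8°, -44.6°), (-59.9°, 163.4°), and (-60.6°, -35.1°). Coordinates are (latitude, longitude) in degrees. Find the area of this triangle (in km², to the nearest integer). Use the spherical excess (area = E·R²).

Side lengths (central angles): a = 1.0236, b = 0.1634, c = 1.1358 rad; semiperimeter s = 1.1614.
By l'Huilier's theorem, tan(E/4) = √[tan(s/2) tan((s−a)/2) tan((s−b)/2) tan((s−c)/2)], giving spherical excess E = 0.0711 rad.
Area = E·R² = 0.0711 × (9200)² ≈ 6019506 km².

6019506 km²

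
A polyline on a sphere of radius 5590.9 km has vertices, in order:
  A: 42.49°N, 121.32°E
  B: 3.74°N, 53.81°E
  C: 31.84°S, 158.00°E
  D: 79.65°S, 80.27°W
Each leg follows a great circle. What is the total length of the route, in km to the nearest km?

23321 km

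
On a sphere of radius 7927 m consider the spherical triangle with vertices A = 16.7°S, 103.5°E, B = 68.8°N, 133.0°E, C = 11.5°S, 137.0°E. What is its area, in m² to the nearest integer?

31586345 m²

Side lengths (central angles): a = 1.4024, b = 0.5736, c = 1.5372 rad; semiperimeter s = 1.7566.
By l'Huilier's theorem, tan(E/4) = √[tan(s/2) tan((s−a)/2) tan((s−b)/2) tan((s−c)/2)], giving spherical excess E = 0.5027 rad.
Area = E·R² = 0.5027 × (7927)² ≈ 31586345 m².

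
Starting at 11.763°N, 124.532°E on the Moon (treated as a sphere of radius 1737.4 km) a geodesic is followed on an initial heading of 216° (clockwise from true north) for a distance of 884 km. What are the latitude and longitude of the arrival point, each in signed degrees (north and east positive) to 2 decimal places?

-11.99°, 107.51°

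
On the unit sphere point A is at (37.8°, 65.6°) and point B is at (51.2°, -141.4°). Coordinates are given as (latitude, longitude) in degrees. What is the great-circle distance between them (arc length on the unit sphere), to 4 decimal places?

With latitudes φ₁ = 37.800°, φ₂ = 51.200° and longitude difference Δλ = 153.000°:
cos c = sin φ₁ sin φ₂ + cos φ₁ cos φ₂ cos Δλ = (0.6129)(0.7793) + (0.7902)(0.6266)(-0.8910) = 0.03651,
so c = arccos(0.03651) = 1.53428 rad.
On the unit sphere the arc length equals the central angle: 1.5343.

1.5343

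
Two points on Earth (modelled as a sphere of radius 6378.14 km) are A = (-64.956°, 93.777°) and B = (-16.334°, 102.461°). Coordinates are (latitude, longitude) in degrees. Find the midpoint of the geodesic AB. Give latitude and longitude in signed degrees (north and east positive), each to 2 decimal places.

-40.71°, 99.81°

The central angle between A and B is δ = 0.8548 rad.
With f = 0.5, the slerp weights are sin((1−f)δ)/sin δ = 0.5494 and sin(fδ)/sin δ = 0.5494.
Weighted sum of the unit vectors: (0.5494)·(-0.0279,0.4224,-0.9060) + (0.5494)·(-0.2071,0.9370,-0.2812) = (-0.1291, 0.7469, -0.6523).
Converting back: φ = atan2(z, √(x²+y²)) = -40.71°, λ = atan2(y, x) = 99.81°.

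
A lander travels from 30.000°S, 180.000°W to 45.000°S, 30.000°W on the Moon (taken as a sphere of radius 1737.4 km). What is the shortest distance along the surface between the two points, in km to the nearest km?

With latitudes φ₁ = -30.000°, φ₂ = -45.000° and longitude difference Δλ = 150.000°:
Haversine: a = sin²(Δφ/2) + cos φ₁ cos φ₂ sin²(Δλ/2) = 0.0170 + (0.8660)(0.7071)(0.9330) = 0.58839.
Central angle c = 2·arcsin(√a) = 1.74851 rad.
Distance = R·c = 1737.4 × 1.7485 ≈ 3038 km.

3038 km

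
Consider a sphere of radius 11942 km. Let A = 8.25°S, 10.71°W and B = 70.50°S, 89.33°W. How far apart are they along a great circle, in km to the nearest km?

With latitudes φ₁ = -8.250°, φ₂ = -70.500° and longitude difference Δλ = -78.620°:
cos c = sin φ₁ sin φ₂ + cos φ₁ cos φ₂ cos Δλ = (-0.1435)(-0.9426) + (0.9897)(0.3338)(0.1973) = 0.20045,
so c = arccos(0.20045) = 1.36898 rad.
Distance = R·c = 11942 × 1.3690 ≈ 16348 km.

16348 km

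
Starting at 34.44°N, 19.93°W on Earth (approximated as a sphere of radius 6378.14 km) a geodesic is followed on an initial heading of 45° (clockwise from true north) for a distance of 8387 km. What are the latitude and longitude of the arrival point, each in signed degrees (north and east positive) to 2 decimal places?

Angular distance δ = d/R = 8387/6378.14 = 1.31496 rad; initial bearing θ = 0.7854 rad.
sin φ₂ = sin φ₁ cos δ + cos φ₁ sin δ cos θ = (0.5655)(0.2531) + (0.8247)(0.9675)(0.7071) = 0.7073, so φ₂ = 45.02°.
Δλ = atan2(sin θ sin δ cos φ₁, cos δ − sin φ₁ sin φ₂) = atan2(0.5642, -0.1470) = 104.599°.
λ₂ = -19.930° + 104.599° = 84.67°.

45.02°, 84.67°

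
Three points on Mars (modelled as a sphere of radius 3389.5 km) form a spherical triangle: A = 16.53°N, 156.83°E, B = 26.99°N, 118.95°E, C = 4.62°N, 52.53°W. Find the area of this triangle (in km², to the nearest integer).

Side lengths (central angles): a = 2.5715, b = 2.5148, c = 0.6378 rad; semiperimeter s = 2.8620.
By l'Huilier's theorem, tan(E/4) = √[tan(s/2) tan((s−a)/2) tan((s−b)/2) tan((s−c)/2)], giving spherical excess E = 2.1844 rad.
Area = E·R² = 2.1844 × (3389.5)² ≈ 25096478 km².

25096478 km²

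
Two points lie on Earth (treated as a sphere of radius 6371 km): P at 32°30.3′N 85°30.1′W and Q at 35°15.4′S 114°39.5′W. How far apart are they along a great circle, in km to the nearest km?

8125 km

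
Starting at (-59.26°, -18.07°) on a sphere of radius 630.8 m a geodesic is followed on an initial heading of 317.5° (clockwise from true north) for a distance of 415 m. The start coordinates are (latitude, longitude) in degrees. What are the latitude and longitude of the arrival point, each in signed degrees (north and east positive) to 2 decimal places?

-26.72°, -45.62°

Angular distance δ = d/R = 415/630.8 = 0.65789 rad; initial bearing θ = 5.5414 rad.
sin φ₂ = sin φ₁ cos δ + cos φ₁ sin δ cos θ = (-0.8595)(0.7913) + (0.5111)(0.6115)(0.7373) = -0.4497, so φ₂ = -26.72°.
Δλ = atan2(sin θ sin δ cos φ₁, cos δ − sin φ₁ sin φ₂) = atan2(-0.2111, 0.4048) = -27.548°.
λ₂ = -18.070° − 27.548° = -45.62°.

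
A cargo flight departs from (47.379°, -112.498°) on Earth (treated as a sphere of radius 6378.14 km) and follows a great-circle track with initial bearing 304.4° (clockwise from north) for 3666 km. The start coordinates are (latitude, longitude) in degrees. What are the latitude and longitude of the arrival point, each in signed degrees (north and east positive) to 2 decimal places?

Angular distance δ = d/R = 3666/6378.14 = 0.57478 rad; initial bearing θ = 5.3128 rad.
sin φ₂ = sin φ₁ cos δ + cos φ₁ sin δ cos θ = (0.7358)(0.8393) + (0.6771)(0.5436)(0.5650) = 0.8256, so φ₂ = 55.65°.
Δλ = atan2(sin θ sin δ cos φ₁, cos δ − sin φ₁ sin φ₂) = atan2(-0.3037, 0.2318) = -52.651°.
λ₂ = -112.498° − 52.651° = -165.15°.

55.65°, -165.15°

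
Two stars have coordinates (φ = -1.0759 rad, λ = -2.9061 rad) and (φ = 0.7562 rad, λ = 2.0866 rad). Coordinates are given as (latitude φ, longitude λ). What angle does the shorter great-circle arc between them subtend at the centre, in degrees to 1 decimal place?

120.5°

Let φ₁ = -1.0759 rad, φ₂ = 0.7562 rad, and Δλ = -1.2905 rad.
Haversine: a = sin²(Δφ/2) + cos φ₁ cos φ₂ sin²(Δλ/2) = 0.6292 + (0.4749)(0.7274)(0.3617) = 0.75413.
Central angle c = 2·arcsin(√a) = 2.10395 rad.
So the angular separation is 120.5°.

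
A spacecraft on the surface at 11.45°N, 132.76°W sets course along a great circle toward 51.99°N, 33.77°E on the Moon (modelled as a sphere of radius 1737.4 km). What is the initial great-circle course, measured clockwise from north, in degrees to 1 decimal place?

Δλ = 166.530° = 2.9065 rad.
y = sin Δλ · cos φ₂ = (0.2329)(0.6158) = 0.1434
x = cos φ₁ sin φ₂ − sin φ₁ cos φ₂ cos Δλ = (0.9801)(0.7879) − (0.1985)(0.6158)(-0.9725) = 0.8911
θ = atan2(y, x) = 9.14°, so the bearing is 9.1°.

9.1°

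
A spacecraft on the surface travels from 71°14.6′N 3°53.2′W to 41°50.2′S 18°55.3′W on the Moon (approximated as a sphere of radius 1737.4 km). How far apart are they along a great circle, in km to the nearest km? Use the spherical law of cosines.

3444 km

Let φ₁ = 1.2434 rad, φ₂ = -0.7302 rad, and Δλ = -0.2624 rad.
cos c = sin φ₁ sin φ₂ + cos φ₁ cos φ₂ cos Δλ = (0.9469)(-0.6670) + (0.3215)(0.7450)(0.9658) = -0.40022,
so c = arccos(-0.40022) = 1.98255 rad.
Distance = R·c = 1737.4 × 1.9826 ≈ 3444 km.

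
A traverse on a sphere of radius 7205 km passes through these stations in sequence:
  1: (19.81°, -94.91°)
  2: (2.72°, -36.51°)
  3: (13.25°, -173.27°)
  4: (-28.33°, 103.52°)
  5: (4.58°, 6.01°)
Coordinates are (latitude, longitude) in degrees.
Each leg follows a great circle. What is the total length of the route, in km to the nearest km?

48145 km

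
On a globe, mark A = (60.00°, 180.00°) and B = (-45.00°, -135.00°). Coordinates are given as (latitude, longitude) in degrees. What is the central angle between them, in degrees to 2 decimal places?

111.25°

With latitudes φ₁ = 60.000°, φ₂ = -45.000° and longitude difference Δλ = 45.000°:
cos c = sin φ₁ sin φ₂ + cos φ₁ cos φ₂ cos Δλ = (0.8660)(-0.7071) + (0.5000)(0.7071)(0.7071) = -0.36237,
so c = arccos(-0.36237) = 1.94161 rad.
So the angular separation is 111.25°.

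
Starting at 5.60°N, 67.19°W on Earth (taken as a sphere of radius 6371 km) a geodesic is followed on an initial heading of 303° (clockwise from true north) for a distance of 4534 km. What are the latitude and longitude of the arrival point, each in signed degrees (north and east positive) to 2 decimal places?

25.33°, -104.49°

Angular distance δ = d/R = 4534/6371 = 0.71166 rad; initial bearing θ = 5.2883 rad.
sin φ₂ = sin φ₁ cos δ + cos φ₁ sin δ cos θ = (0.0976)(0.7573) + (0.9952)(0.6531)(0.5446) = 0.4279, so φ₂ = 25.33°.
Δλ = atan2(sin θ sin δ cos φ₁, cos δ − sin φ₁ sin φ₂) = atan2(-0.5451, 0.7155) = -37.302°.
λ₂ = -67.190° − 37.302° = -104.49°.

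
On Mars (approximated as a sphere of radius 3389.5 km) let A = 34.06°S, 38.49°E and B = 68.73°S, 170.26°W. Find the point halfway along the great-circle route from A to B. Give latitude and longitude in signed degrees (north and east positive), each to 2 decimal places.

-70.12°, 57.36°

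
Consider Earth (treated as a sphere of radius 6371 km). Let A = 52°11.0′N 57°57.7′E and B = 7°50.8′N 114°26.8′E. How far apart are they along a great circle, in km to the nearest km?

7082 km

With latitudes φ₁ = 52.183°, φ₂ = 7.847° and longitude difference Δλ = 56.485°:
cos c = sin φ₁ sin φ₂ + cos φ₁ cos φ₂ cos Δλ = (0.7900)(0.1365) + (0.6131)(0.9906)(0.5522) = 0.44323,
so c = arccos(0.44323) = 1.11160 rad.
Distance = R·c = 6371 × 1.1116 ≈ 7082 km.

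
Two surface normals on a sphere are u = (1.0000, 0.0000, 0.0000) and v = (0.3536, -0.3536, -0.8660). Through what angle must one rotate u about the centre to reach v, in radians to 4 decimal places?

u·v = 0.3536; |u| = 1.0000, |v| = 1.0000.
cos θ = (u·v)/(|u||v|) = 0.3536, so θ = 1.2094 rad.

1.2094 rad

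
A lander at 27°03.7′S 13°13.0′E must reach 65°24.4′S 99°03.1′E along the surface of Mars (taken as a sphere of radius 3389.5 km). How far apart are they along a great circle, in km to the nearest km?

3778 km

With latitudes φ₁ = -27.062°, φ₂ = -65.407° and longitude difference Δλ = 85.835°:
cos c = sin φ₁ sin φ₂ + cos φ₁ cos φ₂ cos Δλ = (-0.4549)(-0.9093) + (0.8905)(0.4162)(0.0726) = 0.44060,
so c = arccos(0.44060) = 1.11453 rad.
Distance = R·c = 3389.5 × 1.1145 ≈ 3778 km.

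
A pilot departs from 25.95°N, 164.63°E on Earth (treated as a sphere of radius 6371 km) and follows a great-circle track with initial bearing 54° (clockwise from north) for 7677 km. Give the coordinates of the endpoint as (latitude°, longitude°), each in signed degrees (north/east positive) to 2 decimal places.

Angular distance δ = d/R = 7677/6371 = 1.20499 rad; initial bearing θ = 0.9425 rad.
sin φ₂ = sin φ₁ cos δ + cos φ₁ sin δ cos θ = (0.4376)(0.3577) + (0.8992)(0.9338)(0.5878) = 0.6501, so φ₂ = 40.55°.
Δλ = atan2(sin θ sin δ cos φ₁, cos δ − sin φ₁ sin φ₂) = atan2(0.6793, 0.0732) = 83.847°.
λ₂ = 164.630° + 83.847° = 248.48° → -111.52° after wrapping to (−180°, 180°].

40.55°, -111.52°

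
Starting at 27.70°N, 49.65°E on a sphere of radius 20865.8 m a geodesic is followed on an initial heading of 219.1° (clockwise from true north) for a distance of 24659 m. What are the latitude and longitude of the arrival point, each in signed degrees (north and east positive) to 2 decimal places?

Angular distance δ = d/R = 24659/20865.8 = 1.18179 rad; initial bearing θ = 3.8240 rad.
sin φ₂ = sin φ₁ cos δ + cos φ₁ sin δ cos θ = (0.4648)(0.3793) + (0.8854)(0.9253)(-0.7760) = -0.4595, so φ₂ = -27.35°.
Δλ = atan2(sin θ sin δ cos φ₁, cos δ − sin φ₁ sin φ₂) = atan2(-0.5167, 0.5928) = -41.073°.
λ₂ = 49.650° − 41.073° = 8.58°.

-27.35°, 8.58°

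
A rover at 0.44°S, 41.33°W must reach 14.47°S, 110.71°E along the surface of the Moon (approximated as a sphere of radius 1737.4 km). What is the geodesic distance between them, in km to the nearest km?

4505 km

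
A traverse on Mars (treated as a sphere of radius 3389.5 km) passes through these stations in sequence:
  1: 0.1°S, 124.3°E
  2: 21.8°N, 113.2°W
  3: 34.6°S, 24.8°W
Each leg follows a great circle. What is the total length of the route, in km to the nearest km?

13068 km

Leg 1→2: central angle 2.0938 rad, distance 7097.1 km.
Leg 2→3: central angle 1.7615 rad, distance 5970.6 km.
Total: 7097.1 + 5970.6 ≈ 13068 km.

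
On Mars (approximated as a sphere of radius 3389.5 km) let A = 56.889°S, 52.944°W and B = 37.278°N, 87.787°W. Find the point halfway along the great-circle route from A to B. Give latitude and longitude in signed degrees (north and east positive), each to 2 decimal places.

Central angle δ = 1.7220 rad. Interpolating on the sphere with fraction f = 0.5:
P = [sin((1−f)δ)·A + sin(fδ)·B] / sin δ = 0.7672·A + 0.7672·B in Cartesian coordinates,
giving P = (0.2761, -0.9445, -0.1779), i.e. latitude -10.25°, longitude -73.70°.

-10.25°, -73.70°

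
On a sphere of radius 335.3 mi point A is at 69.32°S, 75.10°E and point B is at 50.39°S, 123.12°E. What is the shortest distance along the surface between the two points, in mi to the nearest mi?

In radians: φ₁ = -1.2099, φ₂ = -0.8795, Δλ = 48.020° = 0.8381 rad.
cos c = sin φ₁ sin φ₂ + cos φ₁ cos φ₂ cos Δλ = (-0.9356)(-0.7704) + (0.3531)(0.6376)(0.6689) = 0.87136,
so c = arccos(0.87136) = 0.51283 rad.
Distance = R·c = 335.3 × 0.5128 ≈ 172 mi.

172 mi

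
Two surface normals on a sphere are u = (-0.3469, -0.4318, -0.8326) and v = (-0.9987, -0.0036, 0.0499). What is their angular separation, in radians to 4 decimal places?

1.2593 rad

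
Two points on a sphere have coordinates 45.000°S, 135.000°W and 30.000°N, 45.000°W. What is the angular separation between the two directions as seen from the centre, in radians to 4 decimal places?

In radians: φ₁ = -0.7854, φ₂ = 0.5236, Δλ = 90.000° = 1.5708 rad.
Haversine: a = sin²(Δφ/2) + cos φ₁ cos φ₂ sin²(Δλ/2) = 0.3706 + (0.7071)(0.8660)(0.5000) = 0.67678.
Central angle c = 2·arcsin(√a) = 1.93216 rad.
So the angular separation is 1.9322 rad.

1.9322 rad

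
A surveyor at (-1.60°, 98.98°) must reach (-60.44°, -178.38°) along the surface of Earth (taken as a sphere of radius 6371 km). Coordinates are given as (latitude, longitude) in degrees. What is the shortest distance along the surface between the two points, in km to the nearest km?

In radians: φ₁ = -0.0279, φ₂ = -1.0549, Δλ = 82.640° = 1.4423 rad.
Haversine: a = sin²(Δφ/2) + cos φ₁ cos φ₂ sin²(Δλ/2) = 0.2413 + (0.9996)(0.4933)(0.4359) = 0.45627.
Central angle c = 2·arcsin(√a) = 1.48322 rad.
Distance = R·c = 6371 × 1.4832 ≈ 9450 km.

9450 km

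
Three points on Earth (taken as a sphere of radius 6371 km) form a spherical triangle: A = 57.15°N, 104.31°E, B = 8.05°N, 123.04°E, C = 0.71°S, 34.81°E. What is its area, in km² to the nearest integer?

31969415 km²

Side lengths (central angles): a = 1.5419, b = 1.3903, c = 0.8940 rad; semiperimeter s = 1.9131.
By l'Huilier's theorem, tan(E/4) = √[tan(s/2) tan((s−a)/2) tan((s−b)/2) tan((s−c)/2)], giving spherical excess E = 0.7876 rad.
Area = E·R² = 0.7876 × (6371)² ≈ 31969415 km².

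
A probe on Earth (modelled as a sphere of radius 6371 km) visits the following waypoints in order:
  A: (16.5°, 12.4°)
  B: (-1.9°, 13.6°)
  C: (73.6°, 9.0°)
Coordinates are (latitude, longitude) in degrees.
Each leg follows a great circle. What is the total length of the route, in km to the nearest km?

Leg A→B: central angle 0.3218 rad, distance 2050.2 km.
Leg B→C: central angle 1.3187 rad, distance 8401.2 km.
Total: 2050.2 + 8401.2 ≈ 10451 km.

10451 km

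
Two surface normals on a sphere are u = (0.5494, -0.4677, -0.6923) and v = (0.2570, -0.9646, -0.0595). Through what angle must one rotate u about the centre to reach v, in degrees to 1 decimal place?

u·v = 0.6335; |u| = 0.9999, |v| = 1.0000.
cos θ = (u·v)/(|u||v|) = 0.6336, so θ = 50.7°.

50.7°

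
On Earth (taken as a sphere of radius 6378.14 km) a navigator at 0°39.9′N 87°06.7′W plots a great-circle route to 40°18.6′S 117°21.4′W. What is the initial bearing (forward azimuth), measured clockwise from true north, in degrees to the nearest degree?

Δλ = -30.245° = -0.5279 rad.
y = sin Δλ · cos φ₂ = (-0.5037)(0.7626) = -0.3841
x = cos φ₁ sin φ₂ − sin φ₁ cos φ₂ cos Δλ = (0.9999)(-0.6469) − (0.0116)(0.7626)(0.8639) = -0.6545
θ = atan2(y, x) = -149.59°; adding 360° gives 210°.

210°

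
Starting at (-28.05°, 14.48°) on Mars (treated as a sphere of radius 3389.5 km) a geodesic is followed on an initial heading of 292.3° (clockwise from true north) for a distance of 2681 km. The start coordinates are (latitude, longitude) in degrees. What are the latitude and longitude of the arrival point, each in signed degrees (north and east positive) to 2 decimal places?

-5.31°, -26.87°

Angular distance δ = d/R = 2681/3389.5 = 0.79097 rad; initial bearing θ = 5.1016 rad.
sin φ₂ = sin φ₁ cos δ + cos φ₁ sin δ cos θ = (-0.4702)(0.7032) + (0.8825)(0.7110)(0.3795) = -0.0925, so φ₂ = -5.31°.
Δλ = atan2(sin θ sin δ cos φ₁, cos δ − sin φ₁ sin φ₂) = atan2(-0.5806, 0.6596) = -41.353°.
λ₂ = 14.480° − 41.353° = -26.87°.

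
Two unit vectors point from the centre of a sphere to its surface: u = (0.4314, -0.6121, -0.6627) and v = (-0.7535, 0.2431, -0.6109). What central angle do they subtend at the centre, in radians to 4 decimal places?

u·v = -0.0690; |u| = 1.0000, |v| = 1.0000.
cos θ = (u·v)/(|u||v|) = -0.0690, so θ = 1.6399 rad.

1.6399 rad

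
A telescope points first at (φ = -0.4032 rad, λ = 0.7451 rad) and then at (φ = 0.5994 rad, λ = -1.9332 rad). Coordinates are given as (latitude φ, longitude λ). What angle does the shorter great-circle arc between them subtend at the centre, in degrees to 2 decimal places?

With latitudes φ₁ = -23.102°, φ₂ = 34.343° and longitude difference Δλ = -153.455°:
Haversine: a = sin²(Δφ/2) + cos φ₁ cos φ₂ sin²(Δλ/2) = 0.2309 + (0.9198)(0.8257)(0.9473) = 0.95038.
Central angle c = 2·arcsin(√a) = 2.69230 rad.
So the angular separation is 154.26°.

154.26°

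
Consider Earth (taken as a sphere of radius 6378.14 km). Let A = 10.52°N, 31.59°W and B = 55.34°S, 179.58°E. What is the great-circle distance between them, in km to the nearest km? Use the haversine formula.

Let φ₁ = 0.1836 rad, φ₂ = -0.9659 rad, and Δλ = -2.5976 rad.
Haversine: a = sin²(Δφ/2) + cos φ₁ cos φ₂ sin²(Δλ/2) = 0.2955 + (0.9832)(0.5687)(0.9278) = 0.81430.
Central angle c = 2·arcsin(√a) = 2.25055 rad.
Distance = R·c = 6378.14 × 2.2506 ≈ 14354 km.

14354 km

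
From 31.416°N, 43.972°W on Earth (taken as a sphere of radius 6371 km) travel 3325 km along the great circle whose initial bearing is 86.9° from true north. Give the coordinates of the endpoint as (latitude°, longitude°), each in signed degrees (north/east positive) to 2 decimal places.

Angular distance δ = d/R = 3325/6371 = 0.52190 rad; initial bearing θ = 1.5167 rad.
sin φ₂ = sin φ₁ cos δ + cos φ₁ sin δ cos θ = (0.5212)(0.8669) + (0.8534)(0.4985)(0.0541) = 0.4749, so φ₂ = 28.35°.
Δλ = atan2(sin θ sin δ cos φ₁, cos δ − sin φ₁ sin φ₂) = atan2(0.4248, 0.6194) = 34.447°.
λ₂ = -43.972° + 34.447° = -9.53°.

28.35°, -9.53°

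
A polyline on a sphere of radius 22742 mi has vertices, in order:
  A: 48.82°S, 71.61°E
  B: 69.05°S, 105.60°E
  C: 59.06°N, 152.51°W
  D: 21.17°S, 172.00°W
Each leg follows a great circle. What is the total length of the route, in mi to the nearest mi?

101191 mi

Leg A→B: central angle 0.4554 rad, distance 10356.6 mi.
Leg B→C: central angle 2.5660 rad, distance 58356.4 mi.
Leg C→D: central angle 1.4281 rad, distance 32477.6 mi.
Total: 10356.6 + 58356.4 + 32477.6 ≈ 101191 mi.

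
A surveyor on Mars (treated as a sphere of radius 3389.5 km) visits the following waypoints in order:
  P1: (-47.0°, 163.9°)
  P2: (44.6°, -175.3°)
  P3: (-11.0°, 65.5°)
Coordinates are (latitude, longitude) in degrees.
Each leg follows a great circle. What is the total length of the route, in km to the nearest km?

12528 km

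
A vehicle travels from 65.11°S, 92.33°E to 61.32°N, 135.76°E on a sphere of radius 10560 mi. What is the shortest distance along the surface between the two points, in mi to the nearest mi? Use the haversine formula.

Let φ₁ = -1.1364 rad, φ₂ = 1.0702 rad, and Δλ = 0.7580 rad.
Haversine: a = sin²(Δφ/2) + cos φ₁ cos φ₂ sin²(Δλ/2) = 0.7969 + (0.4209)(0.4799)(0.1369) = 0.82457.
Central angle c = 2·arcsin(√a) = 2.27725 rad.
Distance = R·c = 10560 × 2.2773 ≈ 24048 mi.

24048 mi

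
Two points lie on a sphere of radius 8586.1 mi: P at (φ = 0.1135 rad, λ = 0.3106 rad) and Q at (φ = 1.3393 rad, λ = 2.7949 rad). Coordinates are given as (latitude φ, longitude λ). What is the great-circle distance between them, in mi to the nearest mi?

14090 mi

In radians: φ₁ = 0.1135, φ₂ = 1.3393, Δλ = 142.340° = 2.4843 rad.
cos c = sin φ₁ sin φ₂ + cos φ₁ cos φ₂ cos Δλ = (0.1133)(0.9733) + (0.9936)(0.2294)(-0.7916) = -0.07023,
so c = arccos(-0.07023) = 1.64108 rad.
Distance = R·c = 8586.1 × 1.6411 ≈ 14090 mi.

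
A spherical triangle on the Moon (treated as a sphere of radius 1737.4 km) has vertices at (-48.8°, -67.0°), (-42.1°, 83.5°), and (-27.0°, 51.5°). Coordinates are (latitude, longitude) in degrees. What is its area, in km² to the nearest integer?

1475332 km²

Side lengths (central angles): a = 0.5256, b = 1.5092, c = 1.4916 rad; semiperimeter s = 1.7632.
By l'Huilier's theorem, tan(E/4) = √[tan(s/2) tan((s−a)/2) tan((s−b)/2) tan((s−c)/2)], giving spherical excess E = 0.4888 rad.
Area = E·R² = 0.4888 × (1737.4)² ≈ 1475332 km².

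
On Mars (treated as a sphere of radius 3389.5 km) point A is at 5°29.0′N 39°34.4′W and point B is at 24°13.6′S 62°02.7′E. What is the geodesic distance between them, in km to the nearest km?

6083 km

In radians: φ₁ = 0.0957, φ₂ = -0.4228, Δλ = 101.618° = 1.7736 rad.
cos c = sin φ₁ sin φ₂ + cos φ₁ cos φ₂ cos Δλ = (0.0956)(-0.4103) + (0.9954)(0.9119)(-0.2014) = -0.22203,
so c = arccos(-0.22203) = 1.79469 rad.
Distance = R·c = 3389.5 × 1.7947 ≈ 6083 km.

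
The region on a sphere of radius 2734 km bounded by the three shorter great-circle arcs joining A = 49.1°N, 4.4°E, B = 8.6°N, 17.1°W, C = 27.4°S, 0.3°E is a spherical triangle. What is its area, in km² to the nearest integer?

1719620 km²

Side lengths (central angles): a = 0.6938, b = 1.3367, c = 0.7737 rad; semiperimeter s = 1.4021.
By l'Huilier's theorem, tan(E/4) = √[tan(s/2) tan((s−a)/2) tan((s−b)/2) tan((s−c)/2)], giving spherical excess E = 0.2301 rad.
Area = E·R² = 0.2301 × (2734)² ≈ 1719620 km².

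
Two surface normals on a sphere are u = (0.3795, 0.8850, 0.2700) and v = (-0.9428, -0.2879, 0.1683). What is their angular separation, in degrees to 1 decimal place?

u·v = -0.5671; |u| = 1.0001, |v| = 1.0000.
cos θ = (u·v)/(|u||v|) = -0.5671, so θ = 124.5°.

124.5°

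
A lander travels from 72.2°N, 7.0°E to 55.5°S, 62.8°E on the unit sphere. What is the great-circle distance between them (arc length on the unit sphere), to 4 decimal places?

2.3286

Let φ₁ = 1.2601 rad, φ₂ = -0.9687 rad, and Δλ = 0.9739 rad.
Haversine: a = sin²(Δφ/2) + cos φ₁ cos φ₂ sin²(Δλ/2) = 0.8058 + (0.3057)(0.5664)(0.2190) = 0.84368.
Central angle c = 2·arcsin(√a) = 2.32863 rad.
On the unit sphere the arc length equals the central angle: 2.3286.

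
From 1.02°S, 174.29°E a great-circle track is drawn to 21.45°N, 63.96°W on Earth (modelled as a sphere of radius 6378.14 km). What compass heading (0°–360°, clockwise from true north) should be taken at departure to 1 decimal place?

Δλ = 121.750° = 2.1249 rad.
y = sin Δλ · cos φ₂ = (0.8504)(0.9307) = 0.7915
x = cos φ₁ sin φ₂ − sin φ₁ cos φ₂ cos Δλ = (0.9998)(0.3657) − (-0.0178)(0.9307)(-0.5262) = 0.3569
θ = atan2(y, x) = 65.73°, so the bearing is 65.7°.

65.7°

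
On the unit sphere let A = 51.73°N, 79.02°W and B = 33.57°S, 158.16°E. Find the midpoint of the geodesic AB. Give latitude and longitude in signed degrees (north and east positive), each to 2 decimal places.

The central angle between A and B is δ = 2.3658 rad.
With f = 0.5, the slerp weights are sin((1−f)δ)/sin δ = 1.3218 and sin(fδ)/sin δ = 1.3218.
Weighted sum of the unit vectors: (1.3218)·(0.1180,-0.6080,0.7851) + (1.3218)·(-0.7734,0.3100,-0.5530) = (-0.8664, -0.3940, 0.3069).
Converting back: φ = atan2(z, √(x²+y²)) = 17.87°, λ = atan2(y, x) = -155.55°.

17.87°, -155.55°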